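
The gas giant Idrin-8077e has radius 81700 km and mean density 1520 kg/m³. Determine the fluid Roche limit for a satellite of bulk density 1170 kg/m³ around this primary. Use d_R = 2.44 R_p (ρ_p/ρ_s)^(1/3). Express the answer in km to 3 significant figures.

2.18 × 10⁵ km

d_R = 2.44 × 81700 km × (1520/1170)^(1/3)
    = 2.18 × 10⁵ km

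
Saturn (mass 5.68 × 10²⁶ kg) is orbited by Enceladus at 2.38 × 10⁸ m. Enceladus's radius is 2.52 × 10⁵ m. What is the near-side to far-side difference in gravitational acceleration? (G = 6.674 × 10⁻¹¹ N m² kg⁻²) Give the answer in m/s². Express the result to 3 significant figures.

2.83 × 10⁻³ m/s²

The field gradient is 2GM/d³; across the full diameter 2r the difference is 4GMr/d³.
Δg = 4GMr/d³
   = 4 × (6.674 × 10⁻¹¹) × (5.68 × 10²⁶) × (2.52 × 10⁵) / (2.38 × 10⁸)³
   = 2.83 × 10⁻³ m/s²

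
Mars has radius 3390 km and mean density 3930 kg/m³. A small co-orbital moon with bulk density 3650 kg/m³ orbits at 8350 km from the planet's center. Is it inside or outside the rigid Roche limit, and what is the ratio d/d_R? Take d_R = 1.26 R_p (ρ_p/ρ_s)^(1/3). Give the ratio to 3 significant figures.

outside; d/d_R ≈ 1.91

d_R = 1.26 × (3390 km) × (3930/3650)^(1/3) = 4378 km
d/d_R = (8350) / (4378) = 1.91
Since d/d_R > 1, the body is outside the Roche limit.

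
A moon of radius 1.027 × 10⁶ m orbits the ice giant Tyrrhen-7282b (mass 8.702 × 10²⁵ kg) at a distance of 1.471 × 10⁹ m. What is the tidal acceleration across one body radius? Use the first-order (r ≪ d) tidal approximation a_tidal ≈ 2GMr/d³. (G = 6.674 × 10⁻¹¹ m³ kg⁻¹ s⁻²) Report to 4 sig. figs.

3.748 × 10⁻⁶ m/s²

Δg = 2GMr/d³
   = 2 × (6.674 × 10⁻¹¹) × (8.702 × 10²⁵) × (1.027 × 10⁶) / (1.471 × 10⁹)³
   = 3.748 × 10⁻⁶ m/s²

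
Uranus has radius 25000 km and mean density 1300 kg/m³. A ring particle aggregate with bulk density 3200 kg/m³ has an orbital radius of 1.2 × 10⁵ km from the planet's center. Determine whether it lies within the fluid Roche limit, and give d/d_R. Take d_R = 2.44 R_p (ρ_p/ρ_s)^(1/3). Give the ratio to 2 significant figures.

outside; d/d_R ≈ 2.7

d_R = 2.44 × (25000 km) × (1300/3200)^(1/3) = 45180 km
d/d_R = (1.2 × 10⁵) / (45180) = 2.7
Since d/d_R > 1, the body is outside the Roche limit.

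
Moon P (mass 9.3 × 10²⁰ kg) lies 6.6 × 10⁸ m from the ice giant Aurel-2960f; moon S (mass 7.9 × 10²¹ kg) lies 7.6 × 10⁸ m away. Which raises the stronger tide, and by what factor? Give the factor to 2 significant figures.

Moon S, by a factor of ≈ 5.6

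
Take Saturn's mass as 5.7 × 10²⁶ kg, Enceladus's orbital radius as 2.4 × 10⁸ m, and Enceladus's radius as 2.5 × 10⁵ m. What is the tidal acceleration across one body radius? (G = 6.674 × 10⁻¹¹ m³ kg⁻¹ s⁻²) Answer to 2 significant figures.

1.4 × 10⁻³ m/s²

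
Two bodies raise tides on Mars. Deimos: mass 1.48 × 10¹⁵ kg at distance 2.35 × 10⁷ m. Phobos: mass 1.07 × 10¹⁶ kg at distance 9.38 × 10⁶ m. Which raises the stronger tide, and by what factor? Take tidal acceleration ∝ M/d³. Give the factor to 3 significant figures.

Tidal stretch scales as M/d³; compute that for each body.
Deimos: (1.48 × 10¹⁵) / (2.35 × 10⁷)³ = 1.140 × 10⁻⁷
Phobos: (1.07 × 10¹⁶) / (9.38 × 10⁶)³ = 1.297 × 10⁻⁵
Ratio (larger/smaller) = 114

Phobos, by a factor of ≈ 114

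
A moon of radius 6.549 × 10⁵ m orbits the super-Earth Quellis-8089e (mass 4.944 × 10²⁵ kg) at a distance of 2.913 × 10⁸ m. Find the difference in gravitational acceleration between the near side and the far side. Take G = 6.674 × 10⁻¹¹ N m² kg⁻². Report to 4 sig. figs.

Δg = 4GMr/d³
   = 4 × (6.674 × 10⁻¹¹) × (4.944 × 10²⁵) × (6.549 × 10⁵) / (2.913 × 10⁸)³
   = 3.497 × 10⁻⁴ m/s²

3.497 × 10⁻⁴ m/s²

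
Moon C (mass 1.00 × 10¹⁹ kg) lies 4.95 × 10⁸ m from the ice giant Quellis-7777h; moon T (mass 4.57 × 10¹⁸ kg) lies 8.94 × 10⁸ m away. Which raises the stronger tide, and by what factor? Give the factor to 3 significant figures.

Moon C, by a factor of ≈ 12.9

Tidal stretch scales as M/d³; compute that for each body.
Moon C: (1.00 × 10¹⁹) / (4.95 × 10⁸)³ = 8.245 × 10⁻⁸
Moon T: (4.57 × 10¹⁸) / (8.94 × 10⁸)³ = 6.396 × 10⁻⁹
Ratio (larger/smaller) = 12.9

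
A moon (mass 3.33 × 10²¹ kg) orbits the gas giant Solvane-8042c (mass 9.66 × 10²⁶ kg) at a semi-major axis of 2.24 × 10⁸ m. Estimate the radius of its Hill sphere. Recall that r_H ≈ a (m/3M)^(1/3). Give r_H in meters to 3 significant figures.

2.35 × 10⁶ m

r_H ≈ a (m/3M)^(1/3)
    = (2.24 × 10⁸) × (3.33 × 10²¹ / (3 × 9.66 × 10²⁶))^(1/3)
    = 2.35 × 10⁶ m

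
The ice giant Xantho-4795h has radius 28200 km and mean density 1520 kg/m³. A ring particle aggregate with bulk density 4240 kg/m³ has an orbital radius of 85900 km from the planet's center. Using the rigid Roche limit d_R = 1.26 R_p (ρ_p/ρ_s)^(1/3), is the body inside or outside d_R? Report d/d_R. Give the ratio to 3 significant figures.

outside; d/d_R ≈ 3.40

d_R = 1.26 × (28200 km) × (1520/4240)^(1/3) = 25240 km
d/d_R = (85900) / (25240) = 3.40
Since d/d_R > 1, the body is outside the Roche limit.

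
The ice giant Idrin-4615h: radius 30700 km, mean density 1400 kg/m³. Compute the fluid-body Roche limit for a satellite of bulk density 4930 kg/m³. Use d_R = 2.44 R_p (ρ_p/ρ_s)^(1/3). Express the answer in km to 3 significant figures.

d_R = 2.44 × 30700 km × (1400/4930)^(1/3)
    = 49200 km

49200 km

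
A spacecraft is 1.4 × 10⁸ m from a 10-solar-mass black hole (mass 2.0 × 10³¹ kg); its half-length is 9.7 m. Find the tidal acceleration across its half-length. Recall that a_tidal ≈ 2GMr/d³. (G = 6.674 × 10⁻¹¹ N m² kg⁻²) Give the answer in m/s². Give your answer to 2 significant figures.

9.4 × 10⁻³ m/s²

Differencing GM/(d−r)² and GM/d² to first order in r/d gives 2GMr/d³.
a_tidal = 2GMr/d³
        = 2 × (6.674 × 10⁻¹¹) × (2.0 × 10³¹) × (9.7) / (1.4 × 10⁸)³
        = 9.4 × 10⁻³ m/s²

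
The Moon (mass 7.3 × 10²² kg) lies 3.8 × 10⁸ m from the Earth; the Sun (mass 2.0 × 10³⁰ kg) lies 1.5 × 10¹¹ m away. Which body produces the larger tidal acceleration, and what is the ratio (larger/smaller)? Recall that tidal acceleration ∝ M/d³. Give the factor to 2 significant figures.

The Moon, by a factor of ≈ 2.2

The tide-raising term goes as M/d³ (the gradient of a 1/d² field).
The Moon: (7.3 × 10²²) / (3.8 × 10⁸)³ = 1.330 × 10⁻³
The Sun: (2.0 × 10³⁰) / (1.5 × 10¹¹)³ = 5.926 × 10⁻⁴
Ratio (larger/smaller) = 2.2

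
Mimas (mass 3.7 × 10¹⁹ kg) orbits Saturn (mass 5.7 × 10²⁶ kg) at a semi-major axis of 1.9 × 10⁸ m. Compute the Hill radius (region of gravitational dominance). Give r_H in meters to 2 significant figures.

5.3 × 10⁵ m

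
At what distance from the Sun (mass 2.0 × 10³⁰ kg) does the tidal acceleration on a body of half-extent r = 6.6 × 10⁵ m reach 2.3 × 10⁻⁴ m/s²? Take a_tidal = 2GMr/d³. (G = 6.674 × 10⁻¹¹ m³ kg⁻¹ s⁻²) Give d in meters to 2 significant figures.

9.1 × 10⁹ m

2GMr/d³ = a_tidal  ⇒  d = (2GMr / a_tidal)^(1/3)
d = (2 × 6.674×10⁻¹¹ × (2.0 × 10³⁰) × (6.6 × 10⁵) / (2.3 × 10⁻⁴))^(1/3)
  = 9.1 × 10⁹ m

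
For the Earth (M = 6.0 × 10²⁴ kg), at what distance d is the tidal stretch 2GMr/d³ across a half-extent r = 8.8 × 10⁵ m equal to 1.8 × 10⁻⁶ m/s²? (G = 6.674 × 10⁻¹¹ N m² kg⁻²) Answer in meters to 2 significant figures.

7.3 × 10⁸ m

2GMr/d³ = a_tidal  ⇒  d = (2GMr / a_tidal)^(1/3)
d = (2 × 6.674×10⁻¹¹ × (6.0 × 10²⁴) × (8.8 × 10⁵) / (1.8 × 10⁻⁶))^(1/3)
  = 7.3 × 10⁸ m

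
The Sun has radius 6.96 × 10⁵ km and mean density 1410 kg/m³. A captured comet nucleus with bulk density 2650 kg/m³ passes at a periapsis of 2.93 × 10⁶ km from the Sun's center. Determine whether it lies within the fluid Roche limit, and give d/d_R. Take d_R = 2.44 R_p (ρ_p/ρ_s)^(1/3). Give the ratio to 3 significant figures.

outside; d/d_R ≈ 2.13

d_R = 2.44 × (6.96 × 10⁵ km) × (1410/2650)^(1/3) = 1.376 × 10⁶ km
d/d_R = (2.93 × 10⁶) / (1.376 × 10⁶) = 2.13
Since d/d_R > 1, the body is outside the Roche limit.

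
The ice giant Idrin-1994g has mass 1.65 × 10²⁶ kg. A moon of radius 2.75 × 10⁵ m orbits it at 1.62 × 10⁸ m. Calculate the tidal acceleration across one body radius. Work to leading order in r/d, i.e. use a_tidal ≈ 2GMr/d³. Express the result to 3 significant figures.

1.42 × 10⁻³ m/s²

Δa = 2GMr/d³
   = 2 × (6.674 × 10⁻¹¹) × (1.65 × 10²⁶) × (2.75 × 10⁵) / (1.62 × 10⁸)³
   = 1.42 × 10⁻³ m/s²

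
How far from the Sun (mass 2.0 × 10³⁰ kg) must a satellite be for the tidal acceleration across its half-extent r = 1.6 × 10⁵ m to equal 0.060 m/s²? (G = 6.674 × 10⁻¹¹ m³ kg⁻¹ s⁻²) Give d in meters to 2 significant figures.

8.9 × 10⁸ m

2GMr/d³ = a_tidal  ⇒  d = (2GMr / a_tidal)^(1/3)
d = (2 × 6.674×10⁻¹¹ × (2.0 × 10³⁰) × (1.6 × 10⁵) / (0.060))^(1/3)
  = 8.9 × 10⁸ m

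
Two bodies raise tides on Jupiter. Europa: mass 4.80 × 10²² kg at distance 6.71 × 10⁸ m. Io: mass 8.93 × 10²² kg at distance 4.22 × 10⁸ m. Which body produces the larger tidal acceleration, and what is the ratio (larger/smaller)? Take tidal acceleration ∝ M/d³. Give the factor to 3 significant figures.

Io, by a factor of ≈ 7.48

Tidal stretch scales as M/d³; compute that for each body.
Europa: (4.80 × 10²²) / (6.71 × 10⁸)³ = 1.589 × 10⁻⁴
Io: (8.93 × 10²²) / (4.22 × 10⁸)³ = 1.188 × 10⁻³
Ratio (larger/smaller) = 7.48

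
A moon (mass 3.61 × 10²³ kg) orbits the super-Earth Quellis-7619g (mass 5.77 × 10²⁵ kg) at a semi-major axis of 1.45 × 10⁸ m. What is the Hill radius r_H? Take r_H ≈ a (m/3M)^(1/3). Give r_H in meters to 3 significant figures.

r_H ≈ a (m/3M)^(1/3)
    = (1.45 × 10⁸) × (3.61 × 10²³ / (3 × 5.77 × 10²⁵))^(1/3)
    = 1.85 × 10⁷ m

1.85 × 10⁷ m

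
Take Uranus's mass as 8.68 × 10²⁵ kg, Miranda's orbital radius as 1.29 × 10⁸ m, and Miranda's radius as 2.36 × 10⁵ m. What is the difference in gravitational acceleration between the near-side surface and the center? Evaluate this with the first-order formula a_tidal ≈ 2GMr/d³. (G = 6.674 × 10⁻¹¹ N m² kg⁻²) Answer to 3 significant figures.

a_tidal = 2GMr/d³
        = 2 × (6.674 × 10⁻¹¹) × (8.68 × 10²⁵) × (2.36 × 10⁵) / (1.29 × 10⁸)³
        = 1.27 × 10⁻³ m/s²

1.27 × 10⁻³ m/s²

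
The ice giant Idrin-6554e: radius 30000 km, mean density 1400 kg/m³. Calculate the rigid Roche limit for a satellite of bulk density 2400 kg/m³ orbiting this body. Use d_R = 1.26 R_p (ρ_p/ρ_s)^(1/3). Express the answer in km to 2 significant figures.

32000 km

d_R = 1.26 × 30000 km × (1400/2400)^(1/3)
    = 32000 km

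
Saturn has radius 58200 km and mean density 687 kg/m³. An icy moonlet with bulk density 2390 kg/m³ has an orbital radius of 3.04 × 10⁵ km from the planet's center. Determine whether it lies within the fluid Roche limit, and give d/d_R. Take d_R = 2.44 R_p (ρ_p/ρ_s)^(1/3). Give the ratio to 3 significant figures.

outside; d/d_R ≈ 3.24

d_R = 2.44 × (58200 km) × (687/2390)^(1/3) = 93720 km
d/d_R = (3.04 × 10⁵) / (93720) = 3.24
Since d/d_R > 1, the body is outside the Roche limit.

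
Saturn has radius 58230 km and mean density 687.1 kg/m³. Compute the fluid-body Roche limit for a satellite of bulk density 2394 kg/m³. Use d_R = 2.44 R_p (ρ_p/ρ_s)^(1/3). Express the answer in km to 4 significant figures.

93720 km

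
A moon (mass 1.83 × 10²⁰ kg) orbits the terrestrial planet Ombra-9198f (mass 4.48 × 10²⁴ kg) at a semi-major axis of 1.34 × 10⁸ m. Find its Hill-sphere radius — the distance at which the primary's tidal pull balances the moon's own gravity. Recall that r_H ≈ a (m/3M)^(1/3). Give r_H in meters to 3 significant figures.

3.20 × 10⁶ m

r_H ≈ a (m/3M)^(1/3)
    = (1.34 × 10⁸) × (1.83 × 10²⁰ / (3 × 4.48 × 10²⁴))^(1/3)
    = 3.20 × 10⁶ m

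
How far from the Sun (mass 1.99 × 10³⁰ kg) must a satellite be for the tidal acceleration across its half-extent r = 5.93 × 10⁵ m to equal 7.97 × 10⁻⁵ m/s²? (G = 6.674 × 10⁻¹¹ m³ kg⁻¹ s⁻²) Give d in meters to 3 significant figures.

1.25 × 10¹⁰ m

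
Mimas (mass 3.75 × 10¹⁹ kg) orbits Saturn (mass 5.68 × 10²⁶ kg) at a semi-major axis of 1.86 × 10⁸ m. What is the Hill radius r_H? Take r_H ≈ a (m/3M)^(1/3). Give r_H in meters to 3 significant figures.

r_H ≈ a (m/3M)^(1/3)
    = (1.86 × 10⁸) × (3.75 × 10¹⁹ / (3 × 5.68 × 10²⁶))^(1/3)
    = 5.21 × 10⁵ m

5.21 × 10⁵ m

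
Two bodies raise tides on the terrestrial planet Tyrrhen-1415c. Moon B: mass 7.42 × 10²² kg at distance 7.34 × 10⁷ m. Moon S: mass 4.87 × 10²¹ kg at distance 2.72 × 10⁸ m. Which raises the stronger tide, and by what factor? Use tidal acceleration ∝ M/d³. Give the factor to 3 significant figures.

Tidal stretch scales as M/d³; compute that for each body.
Moon B: (7.42 × 10²²) / (7.34 × 10⁷)³ = 1.876 × 10⁻¹
Moon S: (4.87 × 10²¹) / (2.72 × 10⁸)³ = 2.420 × 10⁻⁴
Ratio (larger/smaller) = 775

Moon B, by a factor of ≈ 775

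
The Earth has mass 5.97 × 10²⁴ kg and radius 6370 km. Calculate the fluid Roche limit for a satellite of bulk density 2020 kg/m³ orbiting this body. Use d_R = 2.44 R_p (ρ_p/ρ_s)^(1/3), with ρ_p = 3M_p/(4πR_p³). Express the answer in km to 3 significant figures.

21700 km

ρ_p = 3M_p/(4πR_p³) = 3 × (5.97 × 10²⁴) / (4π × (6.37 × 10⁶ m)³) = 5510 kg/m³
d_R = 2.44 × 6370 km × (5510/2020)^(1/3)
    = 21700 km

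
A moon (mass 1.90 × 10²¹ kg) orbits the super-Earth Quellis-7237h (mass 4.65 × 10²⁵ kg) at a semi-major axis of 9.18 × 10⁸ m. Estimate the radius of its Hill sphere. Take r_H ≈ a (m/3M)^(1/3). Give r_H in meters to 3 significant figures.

r_H ≈ a (m/3M)^(1/3)
    = (9.18 × 10⁸) × (1.90 × 10²¹ / (3 × 4.65 × 10²⁵))^(1/3)
    = 2.19 × 10⁷ m

2.19 × 10⁷ m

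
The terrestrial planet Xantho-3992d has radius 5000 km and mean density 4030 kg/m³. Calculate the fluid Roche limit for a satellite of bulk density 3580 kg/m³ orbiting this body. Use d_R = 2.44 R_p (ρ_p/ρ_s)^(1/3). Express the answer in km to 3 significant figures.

12700 km

d_R = 2.44 × 5000 km × (4030/3580)^(1/3)
    = 12700 km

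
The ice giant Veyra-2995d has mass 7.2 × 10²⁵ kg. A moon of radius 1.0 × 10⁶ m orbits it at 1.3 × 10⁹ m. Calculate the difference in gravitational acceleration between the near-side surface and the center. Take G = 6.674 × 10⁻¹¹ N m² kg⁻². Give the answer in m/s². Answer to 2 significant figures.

4.4 × 10⁻⁶ m/s²

Since r ≪ d, expand the inverse-square field across one radius to get the leading 2GMr/d³ term.
a_tidal = 2GMr/d³
        = 2 × (6.674 × 10⁻¹¹) × (7.2 × 10²⁵) × (1.0 × 10⁶) / (1.3 × 10⁹)³
        = 4.4 × 10⁻⁶ m/s²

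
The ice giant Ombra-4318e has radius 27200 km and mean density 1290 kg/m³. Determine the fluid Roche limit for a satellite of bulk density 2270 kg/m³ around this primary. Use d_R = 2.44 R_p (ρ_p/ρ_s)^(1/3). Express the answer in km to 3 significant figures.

55000 km

d_R = 2.44 × 27200 km × (1290/2270)^(1/3)
    = 55000 km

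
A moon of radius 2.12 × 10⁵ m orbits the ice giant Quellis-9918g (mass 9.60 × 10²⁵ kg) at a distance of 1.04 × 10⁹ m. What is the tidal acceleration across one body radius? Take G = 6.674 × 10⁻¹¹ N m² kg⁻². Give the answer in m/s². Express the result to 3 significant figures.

The tidal stretch is the gradient of GM/d² times the body's extent r, hence the 1/d³ dependence.
Δa = 2GMr/d³
   = 2 × (6.674 × 10⁻¹¹) × (9.60 × 10²⁵) × (2.12 × 10⁵) / (1.04 × 10⁹)³
   = 2.42 × 10⁻⁶ m/s²

2.42 × 10⁻⁶ m/s²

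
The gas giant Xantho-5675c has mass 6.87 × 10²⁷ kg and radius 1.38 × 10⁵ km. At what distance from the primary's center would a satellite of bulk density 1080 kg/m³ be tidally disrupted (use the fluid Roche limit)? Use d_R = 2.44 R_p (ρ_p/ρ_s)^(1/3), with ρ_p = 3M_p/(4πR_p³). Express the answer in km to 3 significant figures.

2.80 × 10⁵ km

ρ_p = 3M_p/(4πR_p³) = 3 × (6.87 × 10²⁷) / (4π × (1.38 × 10⁸ m)³) = 624 kg/m³
d_R = 2.44 × 1.38 × 10⁵ km × (624/1080)^(1/3)
    = 2.80 × 10⁵ km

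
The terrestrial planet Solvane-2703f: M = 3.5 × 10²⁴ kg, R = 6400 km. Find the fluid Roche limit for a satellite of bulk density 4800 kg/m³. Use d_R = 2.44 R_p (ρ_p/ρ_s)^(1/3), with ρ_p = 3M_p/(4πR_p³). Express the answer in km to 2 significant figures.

14000 km

ρ_p = 3M_p/(4πR_p³) = 3 × (3.5 × 10²⁴) / (4π × (6.4 × 10⁶ m)³) = 3200 kg/m³
d_R = 2.44 × 6400 km × (3200/4800)^(1/3)
    = 14000 km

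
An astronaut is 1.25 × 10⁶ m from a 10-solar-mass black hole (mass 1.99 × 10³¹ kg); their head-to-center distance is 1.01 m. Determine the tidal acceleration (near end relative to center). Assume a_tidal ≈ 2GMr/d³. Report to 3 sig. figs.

1.37 × 10³ m/s²

The tidal stretch is the gradient of GM/d² times the body's extent r, hence the 1/d³ dependence.
Δg = 2GMr/d³
   = 2 × (6.674 × 10⁻¹¹) × (1.99 × 10³¹) × (1.01) / (1.25 × 10⁶)³
   = 1.37 × 10³ m/s²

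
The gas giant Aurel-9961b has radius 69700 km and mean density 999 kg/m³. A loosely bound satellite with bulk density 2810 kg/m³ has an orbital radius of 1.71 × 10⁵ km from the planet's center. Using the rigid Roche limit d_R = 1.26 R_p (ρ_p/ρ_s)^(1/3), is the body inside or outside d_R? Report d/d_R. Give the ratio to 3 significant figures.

d_R = 1.26 × (69700 km) × (999/2810)^(1/3) = 62210 km
d/d_R = (1.71 × 10⁵) / (62210) = 2.75
Since d/d_R > 1, the body is outside the Roche limit.

outside; d/d_R ≈ 2.75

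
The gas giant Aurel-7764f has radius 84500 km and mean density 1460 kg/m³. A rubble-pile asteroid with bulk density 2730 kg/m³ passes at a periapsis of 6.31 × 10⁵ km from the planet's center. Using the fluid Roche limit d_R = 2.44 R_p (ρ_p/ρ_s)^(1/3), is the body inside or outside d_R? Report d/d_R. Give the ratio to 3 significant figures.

d_R = 2.44 × (84500 km) × (1460/2730)^(1/3) = 1.674 × 10⁵ km
d/d_R = (6.31 × 10⁵) / (1.674 × 10⁵) = 3.77
Since d/d_R > 1, the body is outside the Roche limit.

outside; d/d_R ≈ 3.77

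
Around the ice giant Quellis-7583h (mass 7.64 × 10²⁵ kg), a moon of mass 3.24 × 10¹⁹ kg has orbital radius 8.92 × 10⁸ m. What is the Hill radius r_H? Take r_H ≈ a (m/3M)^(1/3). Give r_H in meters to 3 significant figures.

4.65 × 10⁶ m

r_H ≈ a (m/3M)^(1/3)
    = (8.92 × 10⁸) × (3.24 × 10¹⁹ / (3 × 7.64 × 10²⁵))^(1/3)
    = 4.65 × 10⁶ m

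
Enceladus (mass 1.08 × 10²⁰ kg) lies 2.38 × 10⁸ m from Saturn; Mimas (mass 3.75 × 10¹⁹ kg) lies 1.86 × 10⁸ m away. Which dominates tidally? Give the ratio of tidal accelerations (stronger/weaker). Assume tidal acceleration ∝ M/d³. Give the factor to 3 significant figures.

The tide-raising term goes as M/d³ (the gradient of a 1/d² field).
Enceladus: (1.08 × 10²⁰) / (2.38 × 10⁸)³ = 8.011 × 10⁻⁶
Mimas: (3.75 × 10¹⁹) / (1.86 × 10⁸)³ = 5.828 × 10⁻⁶
Ratio (larger/smaller) = 1.37

Enceladus, by a factor of ≈ 1.37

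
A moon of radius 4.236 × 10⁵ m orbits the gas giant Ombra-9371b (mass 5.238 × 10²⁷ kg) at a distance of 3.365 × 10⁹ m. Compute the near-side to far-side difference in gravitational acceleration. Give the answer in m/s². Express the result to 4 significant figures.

1.555 × 10⁻⁵ m/s²

a_tidal = 4GMr/d³
        = 4 × (6.674 × 10⁻¹¹) × (5.238 × 10²⁷) × (4.236 × 10⁵) / (3.365 × 10⁹)³
        = 1.555 × 10⁻⁵ m/s²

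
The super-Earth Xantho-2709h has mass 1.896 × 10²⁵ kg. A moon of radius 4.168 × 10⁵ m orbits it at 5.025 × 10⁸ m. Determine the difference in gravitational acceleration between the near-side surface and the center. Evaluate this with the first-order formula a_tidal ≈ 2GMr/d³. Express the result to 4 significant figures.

8.313 × 10⁻⁶ m/s²

a_tidal = 2GMr/d³
        = 2 × (6.674 × 10⁻¹¹) × (1.896 × 10²⁵) × (4.168 × 10⁵) / (5.025 × 10⁸)³
        = 8.313 × 10⁻⁶ m/s²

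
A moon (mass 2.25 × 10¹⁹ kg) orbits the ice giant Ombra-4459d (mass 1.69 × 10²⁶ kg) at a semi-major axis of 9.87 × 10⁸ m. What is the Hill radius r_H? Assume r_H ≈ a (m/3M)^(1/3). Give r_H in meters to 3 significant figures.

3.49 × 10⁶ m

r_H ≈ a (m/3M)^(1/3)
    = (9.87 × 10⁸) × (2.25 × 10¹⁹ / (3 × 1.69 × 10²⁶))^(1/3)
    = 3.49 × 10⁶ m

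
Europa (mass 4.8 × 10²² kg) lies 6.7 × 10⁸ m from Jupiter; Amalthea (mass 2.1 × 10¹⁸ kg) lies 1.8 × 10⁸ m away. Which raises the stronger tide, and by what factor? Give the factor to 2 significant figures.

Tidal stretch scales as M/d³; compute that for each body.
Europa: (4.8 × 10²²) / (6.7 × 10⁸)³ = 1.596 × 10⁻⁴
Amalthea: (2.1 × 10¹⁸) / (1.8 × 10⁸)³ = 3.601 × 10⁻⁷
Ratio (larger/smaller) = 440

Europa, by a factor of ≈ 440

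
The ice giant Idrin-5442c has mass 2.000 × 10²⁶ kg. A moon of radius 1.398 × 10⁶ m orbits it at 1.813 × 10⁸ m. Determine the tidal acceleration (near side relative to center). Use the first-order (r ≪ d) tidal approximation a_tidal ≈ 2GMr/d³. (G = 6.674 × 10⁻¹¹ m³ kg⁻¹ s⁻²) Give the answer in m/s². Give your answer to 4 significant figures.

6.263 × 10⁻³ m/s²

a_tidal = 2GMr/d³
        = 2 × (6.674 × 10⁻¹¹) × (2.000 × 10²⁶) × (1.398 × 10⁶) / (1.813 × 10⁸)³
        = 6.263 × 10⁻³ m/s²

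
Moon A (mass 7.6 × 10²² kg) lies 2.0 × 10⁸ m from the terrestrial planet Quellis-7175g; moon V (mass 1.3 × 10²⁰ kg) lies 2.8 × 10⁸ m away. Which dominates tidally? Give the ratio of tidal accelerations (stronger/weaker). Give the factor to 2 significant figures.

Moon A, by a factor of ≈ 1600

The tide-raising term goes as M/d³ (the gradient of a 1/d² field).
Moon A: (7.6 × 10²²) / (2.0 × 10⁸)³ = 9.500 × 10⁻³
Moon V: (1.3 × 10²⁰) / (2.8 × 10⁸)³ = 5.922 × 10⁻⁶
Ratio (larger/smaller) = 1600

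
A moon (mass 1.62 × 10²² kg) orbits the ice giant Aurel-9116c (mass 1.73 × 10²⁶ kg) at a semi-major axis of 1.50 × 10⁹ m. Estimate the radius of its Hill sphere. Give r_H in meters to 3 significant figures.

4.72 × 10⁷ m

r_H ≈ a (m/3M)^(1/3)
    = (1.50 × 10⁹) × (1.62 × 10²² / (3 × 1.73 × 10²⁶))^(1/3)
    = 4.72 × 10⁷ m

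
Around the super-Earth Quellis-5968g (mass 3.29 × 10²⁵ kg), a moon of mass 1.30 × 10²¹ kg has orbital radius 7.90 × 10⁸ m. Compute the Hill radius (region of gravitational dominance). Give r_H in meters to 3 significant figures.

1.87 × 10⁷ m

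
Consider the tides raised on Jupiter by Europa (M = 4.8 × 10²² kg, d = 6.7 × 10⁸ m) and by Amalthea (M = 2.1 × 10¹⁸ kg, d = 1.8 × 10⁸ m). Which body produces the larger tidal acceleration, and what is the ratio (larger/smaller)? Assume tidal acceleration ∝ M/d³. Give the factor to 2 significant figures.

Tidal acceleration ∝ M/d³, so compare M/d³ for each.
Europa: (4.8 × 10²²) / (6.7 × 10⁸)³ = 1.596 × 10⁻⁴
Amalthea: (2.1 × 10¹⁸) / (1.8 × 10⁸)³ = 3.601 × 10⁻⁷
Ratio (larger/smaller) = 440

Europa, by a factor of ≈ 440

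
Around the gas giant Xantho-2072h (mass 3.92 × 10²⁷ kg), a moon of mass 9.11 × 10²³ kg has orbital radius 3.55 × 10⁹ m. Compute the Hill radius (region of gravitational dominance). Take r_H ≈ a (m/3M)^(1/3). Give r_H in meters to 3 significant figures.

r_H ≈ a (m/3M)^(1/3)
    = (3.55 × 10⁹) × (9.11 × 10²³ / (3 × 3.92 × 10²⁷))^(1/3)
    = 1.51 × 10⁸ m

1.51 × 10⁸ m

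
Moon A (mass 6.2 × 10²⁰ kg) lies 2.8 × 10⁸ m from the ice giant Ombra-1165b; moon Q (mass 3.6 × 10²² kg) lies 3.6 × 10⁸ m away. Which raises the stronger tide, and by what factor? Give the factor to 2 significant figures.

Moon Q, by a factor of ≈ 27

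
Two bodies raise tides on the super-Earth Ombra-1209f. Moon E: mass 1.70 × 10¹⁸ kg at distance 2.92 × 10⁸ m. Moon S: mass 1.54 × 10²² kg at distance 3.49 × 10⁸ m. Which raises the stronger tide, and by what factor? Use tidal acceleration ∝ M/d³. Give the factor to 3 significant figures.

Moon S, by a factor of ≈ 5310

The tide-raising term goes as M/d³ (the gradient of a 1/d² field).
Moon E: (1.70 × 10¹⁸) / (2.92 × 10⁸)³ = 6.828 × 10⁻⁸
Moon S: (1.54 × 10²²) / (3.49 × 10⁸)³ = 3.623 × 10⁻⁴
Ratio (larger/smaller) = 5310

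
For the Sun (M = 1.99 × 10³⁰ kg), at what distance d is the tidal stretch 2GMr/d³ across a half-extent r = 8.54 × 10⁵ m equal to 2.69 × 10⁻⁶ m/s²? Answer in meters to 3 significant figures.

4.39 × 10¹⁰ m

2GMr/d³ = a_tidal  ⇒  d = (2GMr / a_tidal)^(1/3)
d = (2 × 6.674×10⁻¹¹ × (1.99 × 10³⁰) × (8.54 × 10⁵) / (2.69 × 10⁻⁶))^(1/3)
  = 4.39 × 10¹⁰ m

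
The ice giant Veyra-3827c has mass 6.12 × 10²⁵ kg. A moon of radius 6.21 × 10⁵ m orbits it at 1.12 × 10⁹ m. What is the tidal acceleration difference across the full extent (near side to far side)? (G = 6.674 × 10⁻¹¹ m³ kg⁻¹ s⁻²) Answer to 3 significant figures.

Δa = 4GMr/d³
   = 4 × (6.674 × 10⁻¹¹) × (6.12 × 10²⁵) × (6.21 × 10⁵) / (1.12 × 10⁹)³
   = 7.22 × 10⁻⁶ m/s²

7.22 × 10⁻⁶ m/s²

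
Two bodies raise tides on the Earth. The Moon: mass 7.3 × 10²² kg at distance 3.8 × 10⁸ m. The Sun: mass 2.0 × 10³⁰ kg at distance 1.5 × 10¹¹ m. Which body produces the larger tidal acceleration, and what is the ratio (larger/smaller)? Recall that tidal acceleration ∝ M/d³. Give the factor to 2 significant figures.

The Moon, by a factor of ≈ 2.2

Tidal acceleration ∝ M/d³, so compare M/d³ for each.
The Moon: (7.3 × 10²²) / (3.8 × 10⁸)³ = 1.330 × 10⁻³
The Sun: (2.0 × 10³⁰) / (1.5 × 10¹¹)³ = 5.926 × 10⁻⁴
Ratio (larger/smaller) = 2.2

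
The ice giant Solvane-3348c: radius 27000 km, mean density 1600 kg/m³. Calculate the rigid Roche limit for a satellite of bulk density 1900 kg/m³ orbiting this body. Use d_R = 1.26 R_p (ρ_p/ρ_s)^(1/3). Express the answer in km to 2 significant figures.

d_R = 1.26 × 27000 km × (1600/1900)^(1/3)
    = 32000 km

32000 km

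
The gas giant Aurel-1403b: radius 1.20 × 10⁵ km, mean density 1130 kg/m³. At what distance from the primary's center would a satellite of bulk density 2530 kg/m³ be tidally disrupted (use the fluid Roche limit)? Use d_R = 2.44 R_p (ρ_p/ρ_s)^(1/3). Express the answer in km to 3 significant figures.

2.24 × 10⁵ km

d_R = 2.44 × 1.20 × 10⁵ km × (1130/2530)^(1/3)
    = 2.24 × 10⁵ km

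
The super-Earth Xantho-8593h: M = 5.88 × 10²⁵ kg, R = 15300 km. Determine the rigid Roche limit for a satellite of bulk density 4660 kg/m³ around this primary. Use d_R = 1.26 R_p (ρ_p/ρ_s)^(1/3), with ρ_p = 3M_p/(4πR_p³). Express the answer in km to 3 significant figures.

18200 km

ρ_p = 3M_p/(4πR_p³) = 3 × (5.88 × 10²⁵) / (4π × (1.53 × 10⁷ m)³) = 3920 kg/m³
d_R = 1.26 × 15300 km × (3920/4660)^(1/3)
    = 18200 km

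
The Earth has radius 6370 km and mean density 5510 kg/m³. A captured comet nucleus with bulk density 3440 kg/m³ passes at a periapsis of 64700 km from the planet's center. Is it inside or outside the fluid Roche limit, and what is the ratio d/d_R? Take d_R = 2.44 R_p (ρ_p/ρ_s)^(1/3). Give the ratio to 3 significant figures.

outside; d/d_R ≈ 3.56

d_R = 2.44 × (6370 km) × (5510/3440)^(1/3) = 18190 km
d/d_R = (64700) / (18190) = 3.56
Since d/d_R > 1, the body is outside the Roche limit.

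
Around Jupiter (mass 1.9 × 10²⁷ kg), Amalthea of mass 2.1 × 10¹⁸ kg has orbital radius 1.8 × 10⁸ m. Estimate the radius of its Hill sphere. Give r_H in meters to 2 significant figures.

1.3 × 10⁵ m

r_H ≈ a (m/3M)^(1/3)
    = (1.8 × 10⁸) × (2.1 × 10¹⁸ / (3 × 1.9 × 10²⁷))^(1/3)
    = 1.3 × 10⁵ m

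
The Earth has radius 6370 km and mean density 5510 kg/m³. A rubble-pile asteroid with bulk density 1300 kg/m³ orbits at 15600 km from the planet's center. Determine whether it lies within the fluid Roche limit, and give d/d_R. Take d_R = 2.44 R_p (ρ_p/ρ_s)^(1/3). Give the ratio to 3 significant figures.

d_R = 2.44 × (6370 km) × (5510/1300)^(1/3) = 25150 km
d/d_R = (15600) / (25150) = 0.620
Since d/d_R < 1, the body is inside the Roche limit.

inside; d/d_R ≈ 0.620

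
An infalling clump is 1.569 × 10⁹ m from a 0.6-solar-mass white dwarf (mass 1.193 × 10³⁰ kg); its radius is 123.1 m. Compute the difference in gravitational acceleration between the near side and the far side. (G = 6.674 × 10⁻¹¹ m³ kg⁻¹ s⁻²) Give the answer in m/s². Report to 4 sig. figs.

1.015 × 10⁻⁵ m/s²

Δg = 4GMr/d³
   = 4 × (6.674 × 10⁻¹¹) × (1.193 × 10³⁰) × (123.1) / (1.569 × 10⁹)³
   = 1.015 × 10⁻⁵ m/s²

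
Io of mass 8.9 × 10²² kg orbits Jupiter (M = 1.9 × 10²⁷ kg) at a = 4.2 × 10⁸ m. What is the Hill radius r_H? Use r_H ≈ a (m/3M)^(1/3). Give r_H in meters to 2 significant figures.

1.0 × 10⁷ m

r_H ≈ a (m/3M)^(1/3)
    = (4.2 × 10⁸) × (8.9 × 10²² / (3 × 1.9 × 10²⁷))^(1/3)
    = 1.0 × 10⁷ m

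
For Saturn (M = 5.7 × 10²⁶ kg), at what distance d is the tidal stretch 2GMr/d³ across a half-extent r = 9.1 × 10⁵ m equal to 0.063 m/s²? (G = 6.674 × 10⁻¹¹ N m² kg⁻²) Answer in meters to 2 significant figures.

1.0 × 10⁸ m

2GMr/d³ = a_tidal  ⇒  d = (2GMr / a_tidal)^(1/3)
d = (2 × 6.674×10⁻¹¹ × (5.7 × 10²⁶) × (9.1 × 10⁵) / (0.063))^(1/3)
  = 1.0 × 10⁸ m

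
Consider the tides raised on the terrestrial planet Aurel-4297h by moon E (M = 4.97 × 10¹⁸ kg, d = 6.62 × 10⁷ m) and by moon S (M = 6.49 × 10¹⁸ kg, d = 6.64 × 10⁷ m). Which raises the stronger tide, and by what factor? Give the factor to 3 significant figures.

Tidal stretch scales as M/d³; compute that for each body.
Moon E: (4.97 × 10¹⁸) / (6.62 × 10⁷)³ = 1.713 × 10⁻⁵
Moon S: (6.49 × 10¹⁸) / (6.64 × 10⁷)³ = 2.217 × 10⁻⁵
Ratio (larger/smaller) = 1.29

Moon S, by a factor of ≈ 1.29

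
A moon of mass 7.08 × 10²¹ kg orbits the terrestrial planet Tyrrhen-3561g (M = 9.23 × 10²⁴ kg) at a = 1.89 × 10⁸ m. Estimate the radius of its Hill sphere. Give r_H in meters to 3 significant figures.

1.20 × 10⁷ m

r_H ≈ a (m/3M)^(1/3)
    = (1.89 × 10⁸) × (7.08 × 10²¹ / (3 × 9.23 × 10²⁴))^(1/3)
    = 1.20 × 10⁷ m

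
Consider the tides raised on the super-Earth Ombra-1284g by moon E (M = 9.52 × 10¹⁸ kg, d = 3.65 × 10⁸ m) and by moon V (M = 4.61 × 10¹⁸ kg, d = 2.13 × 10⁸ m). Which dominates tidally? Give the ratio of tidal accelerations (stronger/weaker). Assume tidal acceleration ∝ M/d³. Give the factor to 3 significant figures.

Moon V, by a factor of ≈ 2.44

Compare M/d³ for the two perturbers:
Moon E: (9.52 × 10¹⁸) / (3.65 × 10⁸)³ = 1.958 × 10⁻⁷
Moon V: (4.61 × 10¹⁸) / (2.13 × 10⁸)³ = 4.770 × 10⁻⁷
Ratio (larger/smaller) = 2.44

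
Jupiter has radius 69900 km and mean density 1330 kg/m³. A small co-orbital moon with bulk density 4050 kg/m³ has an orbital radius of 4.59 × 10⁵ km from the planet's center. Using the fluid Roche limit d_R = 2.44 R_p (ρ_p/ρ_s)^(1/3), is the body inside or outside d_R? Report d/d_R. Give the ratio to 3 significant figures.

outside; d/d_R ≈ 3.90

d_R = 2.44 × (69900 km) × (1330/4050)^(1/3) = 1.177 × 10⁵ km
d/d_R = (4.59 × 10⁵) / (1.177 × 10⁵) = 3.90
Since d/d_R > 1, the body is outside the Roche limit.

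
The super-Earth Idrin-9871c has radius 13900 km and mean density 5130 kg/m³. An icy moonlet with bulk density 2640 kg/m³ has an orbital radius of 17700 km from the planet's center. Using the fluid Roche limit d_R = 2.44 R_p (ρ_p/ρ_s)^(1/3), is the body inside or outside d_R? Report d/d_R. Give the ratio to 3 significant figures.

d_R = 2.44 × (13900 km) × (5130/2640)^(1/3) = 42320 km
d/d_R = (17700) / (42320) = 0.418
Since d/d_R < 1, the body is inside the Roche limit.

inside; d/d_R ≈ 0.418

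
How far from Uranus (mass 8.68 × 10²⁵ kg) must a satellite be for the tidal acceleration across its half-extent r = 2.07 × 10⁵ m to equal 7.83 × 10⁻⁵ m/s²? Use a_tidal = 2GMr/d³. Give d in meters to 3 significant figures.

2GMr/d³ = a_tidal  ⇒  d = (2GMr / a_tidal)^(1/3)
d = (2 × 6.674×10⁻¹¹ × (8.68 × 10²⁵) × (2.07 × 10⁵) / (7.83 × 10⁻⁵))^(1/3)
  = 3.13 × 10⁸ m

3.13 × 10⁸ m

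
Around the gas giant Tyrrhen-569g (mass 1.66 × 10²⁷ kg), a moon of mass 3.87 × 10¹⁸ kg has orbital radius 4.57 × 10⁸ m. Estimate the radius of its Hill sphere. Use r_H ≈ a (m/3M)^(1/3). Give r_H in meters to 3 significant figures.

r_H ≈ a (m/3M)^(1/3)
    = (4.57 × 10⁸) × (3.87 × 10¹⁸ / (3 × 1.66 × 10²⁷))^(1/3)
    = 4.20 × 10⁵ m

4.20 × 10⁵ m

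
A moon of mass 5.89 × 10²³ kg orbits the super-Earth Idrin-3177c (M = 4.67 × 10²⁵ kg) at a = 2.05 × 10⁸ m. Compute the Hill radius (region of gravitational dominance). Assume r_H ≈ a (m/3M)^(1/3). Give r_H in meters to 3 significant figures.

3.31 × 10⁷ m

r_H ≈ a (m/3M)^(1/3)
    = (2.05 × 10⁸) × (5.89 × 10²³ / (3 × 4.67 × 10²⁵))^(1/3)
    = 3.31 × 10⁷ m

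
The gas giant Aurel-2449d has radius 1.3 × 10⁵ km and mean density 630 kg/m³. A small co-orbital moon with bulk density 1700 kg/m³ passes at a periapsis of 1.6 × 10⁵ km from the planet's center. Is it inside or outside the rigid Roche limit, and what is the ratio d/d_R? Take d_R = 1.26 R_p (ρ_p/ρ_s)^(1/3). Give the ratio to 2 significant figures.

d_R = 1.26 × (1.3 × 10⁵ km) × (630/1700)^(1/3) = 1.177 × 10⁵ km
d/d_R = (1.6 × 10⁵) / (1.177 × 10⁵) = 1.4
Since d/d_R > 1, the body is outside the Roche limit.

outside; d/d_R ≈ 1.4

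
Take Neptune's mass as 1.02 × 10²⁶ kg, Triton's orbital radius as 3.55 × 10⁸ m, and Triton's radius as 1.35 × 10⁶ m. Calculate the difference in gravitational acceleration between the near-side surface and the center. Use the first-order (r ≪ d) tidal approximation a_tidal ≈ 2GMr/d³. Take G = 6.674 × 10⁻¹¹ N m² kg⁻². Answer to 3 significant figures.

Δg = 2GMr/d³
   = 2 × (6.674 × 10⁻¹¹) × (1.02 × 10²⁶) × (1.35 × 10⁶) / (3.55 × 10⁸)³
   = 4.11 × 10⁻⁴ m/s²

4.11 × 10⁻⁴ m/s²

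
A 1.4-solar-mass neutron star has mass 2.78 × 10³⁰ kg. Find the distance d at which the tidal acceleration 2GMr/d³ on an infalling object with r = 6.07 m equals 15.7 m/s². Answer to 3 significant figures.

2GMr/d³ = a_tidal  ⇒  d = (2GMr / a_tidal)^(1/3)
d = (2 × 6.674×10⁻¹¹ × (2.78 × 10³⁰) × (6.07) / (15.7))^(1/3)
  = 5.23 × 10⁶ m

5.23 × 10⁶ m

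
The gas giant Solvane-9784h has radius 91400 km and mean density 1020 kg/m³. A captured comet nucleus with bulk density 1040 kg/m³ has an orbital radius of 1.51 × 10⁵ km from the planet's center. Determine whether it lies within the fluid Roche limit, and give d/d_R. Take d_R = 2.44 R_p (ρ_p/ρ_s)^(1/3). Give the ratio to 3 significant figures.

inside; d/d_R ≈ 0.681

d_R = 2.44 × (91400 km) × (1020/1040)^(1/3) = 2.216 × 10⁵ km
d/d_R = (1.51 × 10⁵) / (2.216 × 10⁵) = 0.681
Since d/d_R < 1, the body is inside the Roche limit.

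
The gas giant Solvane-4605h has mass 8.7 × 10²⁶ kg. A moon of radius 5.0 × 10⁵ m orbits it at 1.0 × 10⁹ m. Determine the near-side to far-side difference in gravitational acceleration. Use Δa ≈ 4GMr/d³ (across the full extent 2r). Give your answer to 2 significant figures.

Δa = 4GMr/d³
   = 4 × (6.674 × 10⁻¹¹) × (8.7 × 10²⁶) × (5.0 × 10⁵) / (1.0 × 10⁹)³
   = 1.2 × 10⁻⁴ m/s²

1.2 × 10⁻⁴ m/s²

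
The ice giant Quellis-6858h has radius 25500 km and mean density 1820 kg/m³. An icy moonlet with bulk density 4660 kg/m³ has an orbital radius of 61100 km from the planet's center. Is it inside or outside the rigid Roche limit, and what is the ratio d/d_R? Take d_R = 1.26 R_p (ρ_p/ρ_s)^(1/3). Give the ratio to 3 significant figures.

outside; d/d_R ≈ 2.60

d_R = 1.26 × (25500 km) × (1820/4660)^(1/3) = 23490 km
d/d_R = (61100) / (23490) = 2.60
Since d/d_R > 1, the body is outside the Roche limit.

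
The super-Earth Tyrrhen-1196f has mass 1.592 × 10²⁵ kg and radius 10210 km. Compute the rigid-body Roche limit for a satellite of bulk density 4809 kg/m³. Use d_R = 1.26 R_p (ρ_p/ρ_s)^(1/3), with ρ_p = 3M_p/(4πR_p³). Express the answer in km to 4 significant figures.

ρ_p = 3M_p/(4πR_p³) = 3 × (1.592 × 10²⁵) / (4π × (1.021 × 10⁷ m)³) = 3571 kg/m³
d_R = 1.26 × 10210 km × (3571/4809)^(1/3)
    = 11650 km

11650 km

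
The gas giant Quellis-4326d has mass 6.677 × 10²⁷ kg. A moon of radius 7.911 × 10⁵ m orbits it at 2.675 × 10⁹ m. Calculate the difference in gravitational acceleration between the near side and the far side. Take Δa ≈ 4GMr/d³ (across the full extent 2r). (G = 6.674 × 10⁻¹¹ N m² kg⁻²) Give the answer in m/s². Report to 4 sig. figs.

7.367 × 10⁻⁵ m/s²

Δa = 4GMr/d³
   = 4 × (6.674 × 10⁻¹¹) × (6.677 × 10²⁷) × (7.911 × 10⁵) / (2.675 × 10⁹)³
   = 7.367 × 10⁻⁵ m/s²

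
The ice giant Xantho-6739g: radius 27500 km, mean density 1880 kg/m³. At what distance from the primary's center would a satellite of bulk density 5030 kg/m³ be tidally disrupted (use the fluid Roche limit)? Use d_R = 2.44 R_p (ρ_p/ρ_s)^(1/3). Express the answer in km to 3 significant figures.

48300 km

d_R = 2.44 × 27500 km × (1880/5030)^(1/3)
    = 48300 km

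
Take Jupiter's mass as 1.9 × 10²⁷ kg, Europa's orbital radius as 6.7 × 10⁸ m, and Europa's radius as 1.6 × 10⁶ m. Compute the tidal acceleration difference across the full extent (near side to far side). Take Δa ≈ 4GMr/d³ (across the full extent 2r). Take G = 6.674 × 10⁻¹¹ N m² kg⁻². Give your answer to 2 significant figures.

Δa = 4GMr/d³
   = 4 × (6.674 × 10⁻¹¹) × (1.9 × 10²⁷) × (1.6 × 10⁶) / (6.7 × 10⁸)³
   = 2.7 × 10⁻³ m/s²

2.7 × 10⁻³ m/s²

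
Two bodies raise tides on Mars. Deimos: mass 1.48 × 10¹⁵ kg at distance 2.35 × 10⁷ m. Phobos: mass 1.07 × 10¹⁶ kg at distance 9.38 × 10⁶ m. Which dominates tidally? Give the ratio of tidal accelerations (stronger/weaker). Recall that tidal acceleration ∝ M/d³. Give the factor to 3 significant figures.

Tidal acceleration ∝ M/d³, so compare M/d³ for each.
Deimos: (1.48 × 10¹⁵) / (2.35 × 10⁷)³ = 1.140 × 10⁻⁷
Phobos: (1.07 × 10¹⁶) / (9.38 × 10⁶)³ = 1.297 × 10⁻⁵
Ratio (larger/smaller) = 114

Phobos, by a factor of ≈ 114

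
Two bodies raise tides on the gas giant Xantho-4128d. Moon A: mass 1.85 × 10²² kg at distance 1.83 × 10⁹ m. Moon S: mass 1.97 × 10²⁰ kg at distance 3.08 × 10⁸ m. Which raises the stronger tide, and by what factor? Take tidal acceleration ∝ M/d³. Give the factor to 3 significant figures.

Moon S, by a factor of ≈ 2.23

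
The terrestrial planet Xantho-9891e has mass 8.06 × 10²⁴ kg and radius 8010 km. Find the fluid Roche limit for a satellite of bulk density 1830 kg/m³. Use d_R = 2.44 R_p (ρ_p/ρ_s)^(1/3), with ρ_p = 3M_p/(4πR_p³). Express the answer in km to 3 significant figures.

24800 km

ρ_p = 3M_p/(4πR_p³) = 3 × (8.06 × 10²⁴) / (4π × (8.01 × 10⁶ m)³) = 3740 kg/m³
d_R = 2.44 × 8010 km × (3740/1830)^(1/3)
    = 24800 km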